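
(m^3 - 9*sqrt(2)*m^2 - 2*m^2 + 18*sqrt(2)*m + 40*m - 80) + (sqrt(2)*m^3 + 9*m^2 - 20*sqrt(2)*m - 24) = m^3 + sqrt(2)*m^3 - 9*sqrt(2)*m^2 + 7*m^2 - 2*sqrt(2)*m + 40*m - 104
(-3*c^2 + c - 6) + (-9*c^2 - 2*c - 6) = -12*c^2 - c - 12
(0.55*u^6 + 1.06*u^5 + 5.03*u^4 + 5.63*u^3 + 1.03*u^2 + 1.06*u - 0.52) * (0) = 0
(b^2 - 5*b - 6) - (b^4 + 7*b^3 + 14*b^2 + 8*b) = -b^4 - 7*b^3 - 13*b^2 - 13*b - 6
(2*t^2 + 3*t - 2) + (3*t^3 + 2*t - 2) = 3*t^3 + 2*t^2 + 5*t - 4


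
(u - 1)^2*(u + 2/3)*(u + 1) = u^4 - u^3/3 - 5*u^2/3 + u/3 + 2/3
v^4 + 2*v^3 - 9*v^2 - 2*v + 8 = (v - 2)*(v - 1)*(v + 1)*(v + 4)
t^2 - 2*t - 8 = (t - 4)*(t + 2)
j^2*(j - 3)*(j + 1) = j^4 - 2*j^3 - 3*j^2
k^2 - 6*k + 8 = (k - 4)*(k - 2)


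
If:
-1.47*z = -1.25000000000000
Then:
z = 0.85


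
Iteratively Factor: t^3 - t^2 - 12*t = (t + 3)*(t^2 - 4*t) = (t - 4)*(t + 3)*(t)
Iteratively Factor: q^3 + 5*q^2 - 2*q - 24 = (q + 4)*(q^2 + q - 6) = (q + 3)*(q + 4)*(q - 2)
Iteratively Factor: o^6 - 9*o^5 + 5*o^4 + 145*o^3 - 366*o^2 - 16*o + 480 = (o - 3)*(o^5 - 6*o^4 - 13*o^3 + 106*o^2 - 48*o - 160) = (o - 3)*(o + 1)*(o^4 - 7*o^3 - 6*o^2 + 112*o - 160) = (o - 5)*(o - 3)*(o + 1)*(o^3 - 2*o^2 - 16*o + 32) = (o - 5)*(o - 3)*(o - 2)*(o + 1)*(o^2 - 16) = (o - 5)*(o - 3)*(o - 2)*(o + 1)*(o + 4)*(o - 4)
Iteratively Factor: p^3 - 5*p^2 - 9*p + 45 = (p + 3)*(p^2 - 8*p + 15) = (p - 5)*(p + 3)*(p - 3)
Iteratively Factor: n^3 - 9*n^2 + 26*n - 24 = (n - 2)*(n^2 - 7*n + 12) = (n - 3)*(n - 2)*(n - 4)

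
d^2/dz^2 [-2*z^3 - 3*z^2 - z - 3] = -12*z - 6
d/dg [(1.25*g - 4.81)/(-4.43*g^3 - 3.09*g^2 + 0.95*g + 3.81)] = (11.075*g^3 - 60.0624*g^2 - 29.7258*g + 9.332)/(19.6249*g^6 + 27.3774*g^5 + 1.1311*g^4 - 39.6276*g^3 - 22.6433*g^2 + 7.239*g + 14.5161)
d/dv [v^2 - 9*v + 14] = 2*v - 9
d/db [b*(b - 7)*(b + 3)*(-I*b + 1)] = -4*I*b^3 + b^2*(3 + 12*I) - b*(8 - 42*I) - 21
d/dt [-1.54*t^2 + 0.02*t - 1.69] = 0.02 - 3.08*t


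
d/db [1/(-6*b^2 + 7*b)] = (12*b - 7)/(b^2*(6*b - 7)^2)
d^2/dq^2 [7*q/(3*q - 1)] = 42/(3*q - 1)^3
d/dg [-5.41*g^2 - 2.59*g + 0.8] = -10.82*g - 2.59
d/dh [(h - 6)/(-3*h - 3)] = -7/(3*(h + 1)^2)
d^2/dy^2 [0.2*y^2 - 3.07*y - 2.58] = 0.400000000000000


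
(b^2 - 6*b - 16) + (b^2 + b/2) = 2*b^2 - 11*b/2 - 16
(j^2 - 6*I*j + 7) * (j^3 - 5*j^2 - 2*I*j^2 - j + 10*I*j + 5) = j^5 - 5*j^4 - 8*I*j^4 - 6*j^3 + 40*I*j^3 + 30*j^2 - 8*I*j^2 - 7*j + 40*I*j + 35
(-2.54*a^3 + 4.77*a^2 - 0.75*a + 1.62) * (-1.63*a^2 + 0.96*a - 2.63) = 4.1402*a^5 - 10.2135*a^4 + 12.4819*a^3 - 15.9057*a^2 + 3.5277*a - 4.2606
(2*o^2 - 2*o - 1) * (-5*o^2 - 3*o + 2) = -10*o^4 + 4*o^3 + 15*o^2 - o - 2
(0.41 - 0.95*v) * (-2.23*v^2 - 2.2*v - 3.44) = 2.1185*v^3 + 1.1757*v^2 + 2.366*v - 1.4104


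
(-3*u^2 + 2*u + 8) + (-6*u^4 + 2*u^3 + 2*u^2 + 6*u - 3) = -6*u^4 + 2*u^3 - u^2 + 8*u + 5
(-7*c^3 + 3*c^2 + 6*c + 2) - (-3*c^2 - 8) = -7*c^3 + 6*c^2 + 6*c + 10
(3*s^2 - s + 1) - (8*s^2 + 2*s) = -5*s^2 - 3*s + 1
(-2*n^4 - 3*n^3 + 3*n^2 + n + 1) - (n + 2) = -2*n^4 - 3*n^3 + 3*n^2 - 1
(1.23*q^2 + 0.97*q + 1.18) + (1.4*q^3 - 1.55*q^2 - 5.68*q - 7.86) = 1.4*q^3 - 0.32*q^2 - 4.71*q - 6.68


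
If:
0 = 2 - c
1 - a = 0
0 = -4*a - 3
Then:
No Solution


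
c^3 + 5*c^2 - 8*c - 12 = (c - 2)*(c + 1)*(c + 6)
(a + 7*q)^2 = a^2 + 14*a*q + 49*q^2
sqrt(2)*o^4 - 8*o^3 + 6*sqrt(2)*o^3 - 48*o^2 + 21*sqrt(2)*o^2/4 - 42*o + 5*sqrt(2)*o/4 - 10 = (o + 1/2)*(o + 5)*(o - 4*sqrt(2))*(sqrt(2)*o + sqrt(2)/2)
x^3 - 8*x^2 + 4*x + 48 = (x - 6)*(x - 4)*(x + 2)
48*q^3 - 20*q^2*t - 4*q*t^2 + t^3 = (-6*q + t)*(-2*q + t)*(4*q + t)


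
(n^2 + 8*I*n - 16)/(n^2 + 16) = (n + 4*I)/(n - 4*I)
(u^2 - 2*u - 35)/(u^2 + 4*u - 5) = (u - 7)/(u - 1)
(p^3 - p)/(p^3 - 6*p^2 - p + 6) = p/(p - 6)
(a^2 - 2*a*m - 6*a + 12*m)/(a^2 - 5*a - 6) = (a - 2*m)/(a + 1)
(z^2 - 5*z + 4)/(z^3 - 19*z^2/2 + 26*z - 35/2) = 2*(z - 4)/(2*z^2 - 17*z + 35)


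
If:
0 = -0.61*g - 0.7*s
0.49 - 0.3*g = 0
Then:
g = 1.63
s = -1.42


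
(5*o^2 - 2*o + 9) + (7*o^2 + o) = 12*o^2 - o + 9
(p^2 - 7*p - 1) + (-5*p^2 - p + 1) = -4*p^2 - 8*p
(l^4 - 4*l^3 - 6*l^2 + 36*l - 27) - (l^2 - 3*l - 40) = l^4 - 4*l^3 - 7*l^2 + 39*l + 13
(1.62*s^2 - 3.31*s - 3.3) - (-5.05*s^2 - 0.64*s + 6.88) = 6.67*s^2 - 2.67*s - 10.18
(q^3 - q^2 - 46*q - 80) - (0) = q^3 - q^2 - 46*q - 80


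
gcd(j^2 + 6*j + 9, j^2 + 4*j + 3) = j + 3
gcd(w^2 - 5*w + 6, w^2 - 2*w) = w - 2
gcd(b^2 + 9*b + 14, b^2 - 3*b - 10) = b + 2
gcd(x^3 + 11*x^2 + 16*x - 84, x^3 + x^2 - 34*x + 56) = x^2 + 5*x - 14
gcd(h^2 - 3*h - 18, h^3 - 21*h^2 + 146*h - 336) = h - 6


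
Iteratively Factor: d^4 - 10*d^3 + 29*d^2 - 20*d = (d - 1)*(d^3 - 9*d^2 + 20*d) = (d - 5)*(d - 1)*(d^2 - 4*d) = (d - 5)*(d - 4)*(d - 1)*(d)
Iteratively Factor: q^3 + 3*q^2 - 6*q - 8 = (q + 1)*(q^2 + 2*q - 8) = (q + 1)*(q + 4)*(q - 2)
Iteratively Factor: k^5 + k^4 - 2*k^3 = (k)*(k^4 + k^3 - 2*k^2) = k*(k - 1)*(k^3 + 2*k^2) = k^2*(k - 1)*(k^2 + 2*k) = k^2*(k - 1)*(k + 2)*(k)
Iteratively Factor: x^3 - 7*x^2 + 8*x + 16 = (x + 1)*(x^2 - 8*x + 16) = (x - 4)*(x + 1)*(x - 4)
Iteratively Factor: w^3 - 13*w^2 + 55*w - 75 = (w - 5)*(w^2 - 8*w + 15) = (w - 5)^2*(w - 3)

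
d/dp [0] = 0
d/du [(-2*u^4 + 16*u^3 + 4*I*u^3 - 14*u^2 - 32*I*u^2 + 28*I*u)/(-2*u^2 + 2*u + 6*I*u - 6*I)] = (2*u^3 + u^2*(-7 - 11*I) + u*(-12 + 42*I) + 42)/(u^2 - 6*I*u - 9)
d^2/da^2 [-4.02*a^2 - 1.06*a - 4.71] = -8.04000000000000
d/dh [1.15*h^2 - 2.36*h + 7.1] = 2.3*h - 2.36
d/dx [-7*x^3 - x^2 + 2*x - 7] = -21*x^2 - 2*x + 2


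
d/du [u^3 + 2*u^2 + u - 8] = 3*u^2 + 4*u + 1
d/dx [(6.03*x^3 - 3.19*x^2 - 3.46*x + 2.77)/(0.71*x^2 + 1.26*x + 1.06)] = (4.2813*x^4 + 15.1956*x^3 + 17.6126*x^2 - 10.6962*x - 7.1578)/(0.5041*x^4 + 1.7892*x^3 + 3.0928*x^2 + 2.6712*x + 1.1236)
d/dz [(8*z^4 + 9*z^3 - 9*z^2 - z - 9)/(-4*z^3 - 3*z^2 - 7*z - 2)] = (-32*z^6 - 48*z^5 - 231*z^4 - 198*z^3 - 102*z^2 - 18*z - 61)/(16*z^6 + 24*z^5 + 65*z^4 + 58*z^3 + 61*z^2 + 28*z + 4)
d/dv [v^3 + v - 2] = 3*v^2 + 1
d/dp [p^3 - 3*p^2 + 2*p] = 3*p^2 - 6*p + 2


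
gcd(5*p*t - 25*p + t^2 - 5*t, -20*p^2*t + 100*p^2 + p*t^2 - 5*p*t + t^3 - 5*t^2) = 5*p*t - 25*p + t^2 - 5*t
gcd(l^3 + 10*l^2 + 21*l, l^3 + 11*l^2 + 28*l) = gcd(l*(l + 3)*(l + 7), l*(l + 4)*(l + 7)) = l^2 + 7*l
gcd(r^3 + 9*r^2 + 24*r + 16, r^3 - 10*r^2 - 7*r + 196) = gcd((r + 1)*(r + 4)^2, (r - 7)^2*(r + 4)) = r + 4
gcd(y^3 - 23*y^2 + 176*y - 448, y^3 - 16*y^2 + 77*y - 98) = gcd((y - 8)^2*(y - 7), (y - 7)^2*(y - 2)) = y - 7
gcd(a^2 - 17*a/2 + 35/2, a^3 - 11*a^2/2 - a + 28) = a - 7/2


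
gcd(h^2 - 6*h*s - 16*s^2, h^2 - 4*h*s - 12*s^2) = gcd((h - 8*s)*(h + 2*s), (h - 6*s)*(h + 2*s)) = h + 2*s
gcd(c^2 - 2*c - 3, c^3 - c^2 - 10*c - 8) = c + 1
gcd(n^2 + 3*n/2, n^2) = n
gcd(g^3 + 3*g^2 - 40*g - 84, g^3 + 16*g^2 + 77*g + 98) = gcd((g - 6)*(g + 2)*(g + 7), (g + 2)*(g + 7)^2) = g^2 + 9*g + 14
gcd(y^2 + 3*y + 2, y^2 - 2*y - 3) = y + 1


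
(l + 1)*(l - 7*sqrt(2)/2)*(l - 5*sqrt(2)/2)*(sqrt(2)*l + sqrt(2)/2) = sqrt(2)*l^4 - 12*l^3 + 3*sqrt(2)*l^3/2 - 18*l^2 + 18*sqrt(2)*l^2 - 6*l + 105*sqrt(2)*l/4 + 35*sqrt(2)/4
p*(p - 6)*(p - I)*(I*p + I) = I*p^4 + p^3 - 5*I*p^3 - 5*p^2 - 6*I*p^2 - 6*p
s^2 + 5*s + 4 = (s + 1)*(s + 4)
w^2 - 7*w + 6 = (w - 6)*(w - 1)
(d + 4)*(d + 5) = d^2 + 9*d + 20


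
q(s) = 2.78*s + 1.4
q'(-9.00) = 2.78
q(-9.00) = -23.62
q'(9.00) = 2.78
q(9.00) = 26.42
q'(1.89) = 2.78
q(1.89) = 6.65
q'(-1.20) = 2.78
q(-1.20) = -1.94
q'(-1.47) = 2.78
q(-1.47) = -2.69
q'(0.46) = 2.78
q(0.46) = 2.68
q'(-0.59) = 2.78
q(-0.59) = -0.24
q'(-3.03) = 2.78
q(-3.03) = -7.02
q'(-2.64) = 2.78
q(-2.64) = -5.94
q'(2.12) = 2.78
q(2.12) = 7.29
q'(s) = 2.78000000000000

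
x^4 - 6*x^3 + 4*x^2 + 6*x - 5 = (x - 5)*(x - 1)^2*(x + 1)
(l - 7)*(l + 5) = l^2 - 2*l - 35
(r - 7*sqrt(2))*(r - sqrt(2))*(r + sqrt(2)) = r^3 - 7*sqrt(2)*r^2 - 2*r + 14*sqrt(2)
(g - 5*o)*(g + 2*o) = g^2 - 3*g*o - 10*o^2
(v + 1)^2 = v^2 + 2*v + 1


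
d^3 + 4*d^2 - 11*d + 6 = (d - 1)^2*(d + 6)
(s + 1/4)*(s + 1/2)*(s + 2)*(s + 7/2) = s^4 + 25*s^3/4 + 45*s^2/4 + 95*s/16 + 7/8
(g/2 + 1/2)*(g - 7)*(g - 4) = g^3/2 - 5*g^2 + 17*g/2 + 14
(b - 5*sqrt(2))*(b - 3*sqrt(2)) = b^2 - 8*sqrt(2)*b + 30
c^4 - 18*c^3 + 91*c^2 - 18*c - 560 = (c - 8)*(c - 7)*(c - 5)*(c + 2)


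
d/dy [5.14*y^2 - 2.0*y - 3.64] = 10.28*y - 2.0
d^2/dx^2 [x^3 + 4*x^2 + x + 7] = 6*x + 8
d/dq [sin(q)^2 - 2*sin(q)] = 2*(sin(q) - 1)*cos(q)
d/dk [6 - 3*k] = -3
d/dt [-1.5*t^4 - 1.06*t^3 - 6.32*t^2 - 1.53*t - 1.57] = -6.0*t^3 - 3.18*t^2 - 12.64*t - 1.53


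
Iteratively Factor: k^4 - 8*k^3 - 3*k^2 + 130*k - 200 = (k - 2)*(k^3 - 6*k^2 - 15*k + 100) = (k - 5)*(k - 2)*(k^2 - k - 20) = (k - 5)^2*(k - 2)*(k + 4)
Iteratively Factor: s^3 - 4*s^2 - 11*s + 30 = (s - 2)*(s^2 - 2*s - 15) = (s - 2)*(s + 3)*(s - 5)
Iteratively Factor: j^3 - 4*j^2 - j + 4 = (j - 1)*(j^2 - 3*j - 4) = (j - 4)*(j - 1)*(j + 1)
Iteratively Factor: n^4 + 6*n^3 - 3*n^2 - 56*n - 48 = (n - 3)*(n^3 + 9*n^2 + 24*n + 16) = (n - 3)*(n + 4)*(n^2 + 5*n + 4) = (n - 3)*(n + 4)^2*(n + 1)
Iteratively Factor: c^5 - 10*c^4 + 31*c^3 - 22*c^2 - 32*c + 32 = (c - 4)*(c^4 - 6*c^3 + 7*c^2 + 6*c - 8) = (c - 4)*(c - 2)*(c^3 - 4*c^2 - c + 4) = (c - 4)*(c - 2)*(c - 1)*(c^2 - 3*c - 4) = (c - 4)^2*(c - 2)*(c - 1)*(c + 1)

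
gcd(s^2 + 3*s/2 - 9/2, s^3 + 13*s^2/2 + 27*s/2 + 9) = s + 3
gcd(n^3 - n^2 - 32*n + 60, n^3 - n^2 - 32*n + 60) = n^3 - n^2 - 32*n + 60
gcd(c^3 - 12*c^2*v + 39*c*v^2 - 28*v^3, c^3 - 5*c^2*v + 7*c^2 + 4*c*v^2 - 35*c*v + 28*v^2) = c^2 - 5*c*v + 4*v^2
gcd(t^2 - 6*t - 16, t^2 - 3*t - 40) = t - 8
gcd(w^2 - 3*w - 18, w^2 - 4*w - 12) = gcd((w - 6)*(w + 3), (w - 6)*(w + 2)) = w - 6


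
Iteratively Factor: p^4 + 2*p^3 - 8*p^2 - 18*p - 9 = (p + 1)*(p^3 + p^2 - 9*p - 9) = (p + 1)^2*(p^2 - 9) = (p + 1)^2*(p + 3)*(p - 3)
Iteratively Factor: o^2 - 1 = (o - 1)*(o + 1)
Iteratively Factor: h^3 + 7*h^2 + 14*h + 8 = (h + 2)*(h^2 + 5*h + 4) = (h + 2)*(h + 4)*(h + 1)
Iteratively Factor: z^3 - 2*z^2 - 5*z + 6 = (z - 1)*(z^2 - z - 6) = (z - 3)*(z - 1)*(z + 2)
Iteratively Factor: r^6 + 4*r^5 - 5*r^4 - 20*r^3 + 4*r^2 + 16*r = (r - 2)*(r^5 + 6*r^4 + 7*r^3 - 6*r^2 - 8*r) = (r - 2)*(r + 2)*(r^4 + 4*r^3 - r^2 - 4*r) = (r - 2)*(r - 1)*(r + 2)*(r^3 + 5*r^2 + 4*r) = r*(r - 2)*(r - 1)*(r + 2)*(r^2 + 5*r + 4) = r*(r - 2)*(r - 1)*(r + 1)*(r + 2)*(r + 4)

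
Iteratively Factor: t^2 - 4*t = (t - 4)*(t)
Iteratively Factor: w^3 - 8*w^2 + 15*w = (w)*(w^2 - 8*w + 15) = w*(w - 5)*(w - 3)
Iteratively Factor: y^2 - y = (y - 1)*(y)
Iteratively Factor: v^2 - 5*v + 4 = (v - 4)*(v - 1)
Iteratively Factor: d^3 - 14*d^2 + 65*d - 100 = (d - 4)*(d^2 - 10*d + 25) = (d - 5)*(d - 4)*(d - 5)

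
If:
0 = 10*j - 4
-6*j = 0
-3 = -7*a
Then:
No Solution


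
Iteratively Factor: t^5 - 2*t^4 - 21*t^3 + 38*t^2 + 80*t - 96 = (t - 4)*(t^4 + 2*t^3 - 13*t^2 - 14*t + 24) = (t - 4)*(t - 3)*(t^3 + 5*t^2 + 2*t - 8) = (t - 4)*(t - 3)*(t + 2)*(t^2 + 3*t - 4) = (t - 4)*(t - 3)*(t - 1)*(t + 2)*(t + 4)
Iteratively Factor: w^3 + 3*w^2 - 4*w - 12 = (w - 2)*(w^2 + 5*w + 6) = (w - 2)*(w + 2)*(w + 3)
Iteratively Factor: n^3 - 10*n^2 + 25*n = (n)*(n^2 - 10*n + 25) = n*(n - 5)*(n - 5)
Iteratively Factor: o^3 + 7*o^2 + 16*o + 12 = (o + 2)*(o^2 + 5*o + 6) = (o + 2)*(o + 3)*(o + 2)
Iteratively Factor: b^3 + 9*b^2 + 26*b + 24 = (b + 2)*(b^2 + 7*b + 12) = (b + 2)*(b + 4)*(b + 3)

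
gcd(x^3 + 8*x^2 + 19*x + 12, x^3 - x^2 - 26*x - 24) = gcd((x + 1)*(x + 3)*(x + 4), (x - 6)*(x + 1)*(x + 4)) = x^2 + 5*x + 4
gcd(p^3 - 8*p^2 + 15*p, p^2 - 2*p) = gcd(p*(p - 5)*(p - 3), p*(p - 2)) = p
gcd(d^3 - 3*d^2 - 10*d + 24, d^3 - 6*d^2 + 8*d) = d^2 - 6*d + 8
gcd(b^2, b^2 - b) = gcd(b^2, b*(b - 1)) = b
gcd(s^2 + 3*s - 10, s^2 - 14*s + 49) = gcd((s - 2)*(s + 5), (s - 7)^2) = 1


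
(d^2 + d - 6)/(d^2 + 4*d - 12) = (d + 3)/(d + 6)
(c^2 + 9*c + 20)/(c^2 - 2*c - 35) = (c + 4)/(c - 7)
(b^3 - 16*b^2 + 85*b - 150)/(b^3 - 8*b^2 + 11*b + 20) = (b^2 - 11*b + 30)/(b^2 - 3*b - 4)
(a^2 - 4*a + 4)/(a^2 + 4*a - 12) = (a - 2)/(a + 6)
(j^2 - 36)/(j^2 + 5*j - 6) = (j - 6)/(j - 1)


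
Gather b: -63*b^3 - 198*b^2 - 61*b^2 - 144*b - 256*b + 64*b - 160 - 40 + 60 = -63*b^3 - 259*b^2 - 336*b - 140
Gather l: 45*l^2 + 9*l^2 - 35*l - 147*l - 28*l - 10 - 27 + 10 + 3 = 54*l^2 - 210*l - 24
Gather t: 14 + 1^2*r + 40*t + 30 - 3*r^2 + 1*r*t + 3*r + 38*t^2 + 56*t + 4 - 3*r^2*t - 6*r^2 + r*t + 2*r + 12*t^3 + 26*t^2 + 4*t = -9*r^2 + 6*r + 12*t^3 + 64*t^2 + t*(-3*r^2 + 2*r + 100) + 48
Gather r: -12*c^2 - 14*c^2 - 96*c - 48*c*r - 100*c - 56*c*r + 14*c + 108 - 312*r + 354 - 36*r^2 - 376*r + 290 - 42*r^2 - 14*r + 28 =-26*c^2 - 182*c - 78*r^2 + r*(-104*c - 702) + 780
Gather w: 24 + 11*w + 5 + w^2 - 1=w^2 + 11*w + 28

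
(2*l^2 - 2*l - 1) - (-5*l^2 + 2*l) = 7*l^2 - 4*l - 1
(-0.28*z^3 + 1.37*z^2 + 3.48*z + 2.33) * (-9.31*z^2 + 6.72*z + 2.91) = 2.6068*z^5 - 14.6363*z^4 - 24.0072*z^3 + 5.68*z^2 + 25.7844*z + 6.7803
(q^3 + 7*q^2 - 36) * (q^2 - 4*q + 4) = q^5 + 3*q^4 - 24*q^3 - 8*q^2 + 144*q - 144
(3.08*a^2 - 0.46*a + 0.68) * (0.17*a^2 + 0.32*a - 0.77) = 0.5236*a^4 + 0.9074*a^3 - 2.4032*a^2 + 0.5718*a - 0.5236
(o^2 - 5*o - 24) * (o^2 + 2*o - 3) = o^4 - 3*o^3 - 37*o^2 - 33*o + 72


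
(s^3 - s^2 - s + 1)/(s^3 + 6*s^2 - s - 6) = (s - 1)/(s + 6)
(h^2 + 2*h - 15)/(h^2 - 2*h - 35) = (h - 3)/(h - 7)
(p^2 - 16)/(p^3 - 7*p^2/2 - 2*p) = 2*(p + 4)/(p*(2*p + 1))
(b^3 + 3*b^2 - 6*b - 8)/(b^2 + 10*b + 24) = (b^2 - b - 2)/(b + 6)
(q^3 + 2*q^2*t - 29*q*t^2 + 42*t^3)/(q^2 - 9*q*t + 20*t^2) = (q^3 + 2*q^2*t - 29*q*t^2 + 42*t^3)/(q^2 - 9*q*t + 20*t^2)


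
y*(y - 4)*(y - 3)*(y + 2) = y^4 - 5*y^3 - 2*y^2 + 24*y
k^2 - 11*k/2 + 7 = (k - 7/2)*(k - 2)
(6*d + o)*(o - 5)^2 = 6*d*o^2 - 60*d*o + 150*d + o^3 - 10*o^2 + 25*o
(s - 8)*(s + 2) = s^2 - 6*s - 16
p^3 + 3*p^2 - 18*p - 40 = (p - 4)*(p + 2)*(p + 5)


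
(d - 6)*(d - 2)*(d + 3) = d^3 - 5*d^2 - 12*d + 36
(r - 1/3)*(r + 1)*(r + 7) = r^3 + 23*r^2/3 + 13*r/3 - 7/3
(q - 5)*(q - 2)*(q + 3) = q^3 - 4*q^2 - 11*q + 30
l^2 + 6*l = l*(l + 6)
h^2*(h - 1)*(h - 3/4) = h^4 - 7*h^3/4 + 3*h^2/4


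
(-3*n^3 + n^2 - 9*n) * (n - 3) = -3*n^4 + 10*n^3 - 12*n^2 + 27*n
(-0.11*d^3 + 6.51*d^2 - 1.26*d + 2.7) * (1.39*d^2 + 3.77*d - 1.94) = -0.1529*d^5 + 8.6342*d^4 + 23.0047*d^3 - 13.6266*d^2 + 12.6234*d - 5.238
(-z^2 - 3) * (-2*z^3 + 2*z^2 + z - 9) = 2*z^5 - 2*z^4 + 5*z^3 + 3*z^2 - 3*z + 27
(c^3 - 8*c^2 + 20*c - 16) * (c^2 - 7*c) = c^5 - 15*c^4 + 76*c^3 - 156*c^2 + 112*c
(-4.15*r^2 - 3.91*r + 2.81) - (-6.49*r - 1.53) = -4.15*r^2 + 2.58*r + 4.34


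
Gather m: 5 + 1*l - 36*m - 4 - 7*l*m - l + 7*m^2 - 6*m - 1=7*m^2 + m*(-7*l - 42)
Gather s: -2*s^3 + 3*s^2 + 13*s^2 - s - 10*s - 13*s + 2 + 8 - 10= -2*s^3 + 16*s^2 - 24*s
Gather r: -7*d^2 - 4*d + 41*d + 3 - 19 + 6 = -7*d^2 + 37*d - 10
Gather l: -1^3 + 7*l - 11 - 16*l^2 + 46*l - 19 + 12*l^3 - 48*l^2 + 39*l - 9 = 12*l^3 - 64*l^2 + 92*l - 40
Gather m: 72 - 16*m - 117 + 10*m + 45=-6*m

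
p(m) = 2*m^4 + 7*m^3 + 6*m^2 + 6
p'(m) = 8*m^3 + 21*m^2 + 12*m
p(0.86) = 15.98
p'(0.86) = 30.94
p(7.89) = 11568.34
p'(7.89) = 5331.33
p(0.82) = 14.80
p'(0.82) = 28.37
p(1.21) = 31.47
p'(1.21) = 59.44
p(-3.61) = 94.54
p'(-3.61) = -146.01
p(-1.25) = 6.59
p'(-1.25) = 2.19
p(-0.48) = 6.71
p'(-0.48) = -1.81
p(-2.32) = 8.82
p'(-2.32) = -14.71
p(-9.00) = 8511.00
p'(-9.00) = -4239.00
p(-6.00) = 1302.00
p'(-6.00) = -1044.00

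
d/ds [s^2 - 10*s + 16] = 2*s - 10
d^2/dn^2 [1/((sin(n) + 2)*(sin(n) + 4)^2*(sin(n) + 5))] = (-16*sin(n)^6 - 217*sin(n)^5 - 997*sin(n)^4 - 1440*sin(n)^3 + 1552*sin(n)^2 + 5440*sin(n) + 2968)/((sin(n) + 2)^3*(sin(n) + 4)^4*(sin(n) + 5)^3)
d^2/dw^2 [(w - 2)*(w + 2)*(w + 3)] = 6*w + 6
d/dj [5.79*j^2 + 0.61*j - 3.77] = 11.58*j + 0.61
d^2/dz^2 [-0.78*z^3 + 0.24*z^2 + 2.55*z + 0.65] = 0.48 - 4.68*z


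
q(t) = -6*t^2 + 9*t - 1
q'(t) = 9 - 12*t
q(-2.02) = -43.66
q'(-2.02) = 33.24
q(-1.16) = -19.51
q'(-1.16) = 22.92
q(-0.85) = -12.98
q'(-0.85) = 19.20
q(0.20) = 0.56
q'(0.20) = 6.60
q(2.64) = -19.06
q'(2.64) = -22.68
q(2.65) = -19.28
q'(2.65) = -22.80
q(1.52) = -1.18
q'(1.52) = -9.24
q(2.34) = -12.79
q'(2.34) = -19.08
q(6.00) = -163.00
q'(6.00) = -63.00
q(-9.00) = -568.00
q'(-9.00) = 117.00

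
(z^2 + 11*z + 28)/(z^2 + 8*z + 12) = (z^2 + 11*z + 28)/(z^2 + 8*z + 12)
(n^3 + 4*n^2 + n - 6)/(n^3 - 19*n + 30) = (n^3 + 4*n^2 + n - 6)/(n^3 - 19*n + 30)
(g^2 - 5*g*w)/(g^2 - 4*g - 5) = g*(-g + 5*w)/(-g^2 + 4*g + 5)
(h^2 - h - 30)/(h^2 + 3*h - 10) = (h - 6)/(h - 2)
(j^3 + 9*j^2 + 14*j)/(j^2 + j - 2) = j*(j + 7)/(j - 1)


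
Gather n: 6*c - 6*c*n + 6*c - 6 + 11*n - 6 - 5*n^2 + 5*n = 12*c - 5*n^2 + n*(16 - 6*c) - 12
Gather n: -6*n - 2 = -6*n - 2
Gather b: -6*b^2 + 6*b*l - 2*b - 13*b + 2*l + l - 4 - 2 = -6*b^2 + b*(6*l - 15) + 3*l - 6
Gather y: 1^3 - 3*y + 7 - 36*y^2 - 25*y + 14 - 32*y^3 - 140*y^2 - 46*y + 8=-32*y^3 - 176*y^2 - 74*y + 30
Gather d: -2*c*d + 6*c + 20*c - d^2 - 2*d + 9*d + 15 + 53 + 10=26*c - d^2 + d*(7 - 2*c) + 78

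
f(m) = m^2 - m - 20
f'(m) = 2*m - 1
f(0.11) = -20.10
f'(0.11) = -0.78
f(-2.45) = -11.55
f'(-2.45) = -5.90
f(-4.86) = 8.48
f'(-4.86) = -10.72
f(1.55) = -19.15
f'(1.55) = 2.10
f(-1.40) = -16.64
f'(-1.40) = -3.80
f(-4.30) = 2.79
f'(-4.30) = -9.60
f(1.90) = -18.29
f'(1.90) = 2.80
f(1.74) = -18.71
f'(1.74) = 2.48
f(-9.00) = 70.00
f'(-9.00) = -19.00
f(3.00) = -14.00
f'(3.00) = 5.00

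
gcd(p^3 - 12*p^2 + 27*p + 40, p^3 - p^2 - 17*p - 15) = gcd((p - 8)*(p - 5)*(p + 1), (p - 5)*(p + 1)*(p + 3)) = p^2 - 4*p - 5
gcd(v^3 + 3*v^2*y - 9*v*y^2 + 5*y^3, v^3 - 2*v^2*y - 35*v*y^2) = v + 5*y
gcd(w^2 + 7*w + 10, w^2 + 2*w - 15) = w + 5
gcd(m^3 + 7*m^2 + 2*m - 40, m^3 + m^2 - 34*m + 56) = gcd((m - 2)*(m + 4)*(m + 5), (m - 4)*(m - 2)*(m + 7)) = m - 2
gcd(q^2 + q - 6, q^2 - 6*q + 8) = q - 2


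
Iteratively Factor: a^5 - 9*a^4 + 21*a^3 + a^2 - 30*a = (a - 5)*(a^4 - 4*a^3 + a^2 + 6*a) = (a - 5)*(a + 1)*(a^3 - 5*a^2 + 6*a) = (a - 5)*(a - 2)*(a + 1)*(a^2 - 3*a) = a*(a - 5)*(a - 2)*(a + 1)*(a - 3)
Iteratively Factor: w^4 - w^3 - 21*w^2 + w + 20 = (w - 1)*(w^3 - 21*w - 20) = (w - 1)*(w + 1)*(w^2 - w - 20) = (w - 5)*(w - 1)*(w + 1)*(w + 4)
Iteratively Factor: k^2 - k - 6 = (k - 3)*(k + 2)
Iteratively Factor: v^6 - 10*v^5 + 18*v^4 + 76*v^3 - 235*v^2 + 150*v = (v - 5)*(v^5 - 5*v^4 - 7*v^3 + 41*v^2 - 30*v) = (v - 5)*(v - 2)*(v^4 - 3*v^3 - 13*v^2 + 15*v) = (v - 5)^2*(v - 2)*(v^3 + 2*v^2 - 3*v) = v*(v - 5)^2*(v - 2)*(v^2 + 2*v - 3) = v*(v - 5)^2*(v - 2)*(v - 1)*(v + 3)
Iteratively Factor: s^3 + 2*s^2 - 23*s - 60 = (s + 3)*(s^2 - s - 20) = (s + 3)*(s + 4)*(s - 5)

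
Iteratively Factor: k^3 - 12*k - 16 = (k + 2)*(k^2 - 2*k - 8) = (k - 4)*(k + 2)*(k + 2)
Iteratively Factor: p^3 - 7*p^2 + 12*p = (p)*(p^2 - 7*p + 12) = p*(p - 3)*(p - 4)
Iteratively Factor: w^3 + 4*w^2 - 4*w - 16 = (w + 2)*(w^2 + 2*w - 8) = (w + 2)*(w + 4)*(w - 2)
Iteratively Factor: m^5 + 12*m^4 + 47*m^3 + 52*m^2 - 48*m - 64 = (m - 1)*(m^4 + 13*m^3 + 60*m^2 + 112*m + 64) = (m - 1)*(m + 4)*(m^3 + 9*m^2 + 24*m + 16) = (m - 1)*(m + 4)^2*(m^2 + 5*m + 4) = (m - 1)*(m + 1)*(m + 4)^2*(m + 4)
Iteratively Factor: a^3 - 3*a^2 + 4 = (a + 1)*(a^2 - 4*a + 4) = (a - 2)*(a + 1)*(a - 2)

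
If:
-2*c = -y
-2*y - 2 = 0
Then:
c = -1/2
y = -1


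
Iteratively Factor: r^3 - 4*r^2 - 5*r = (r - 5)*(r^2 + r) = r*(r - 5)*(r + 1)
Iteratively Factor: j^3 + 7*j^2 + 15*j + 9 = (j + 3)*(j^2 + 4*j + 3) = (j + 3)^2*(j + 1)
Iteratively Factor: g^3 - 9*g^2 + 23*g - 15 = (g - 5)*(g^2 - 4*g + 3) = (g - 5)*(g - 1)*(g - 3)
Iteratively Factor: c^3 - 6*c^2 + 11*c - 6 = (c - 2)*(c^2 - 4*c + 3) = (c - 2)*(c - 1)*(c - 3)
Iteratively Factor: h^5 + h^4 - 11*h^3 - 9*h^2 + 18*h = (h + 3)*(h^4 - 2*h^3 - 5*h^2 + 6*h) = (h - 3)*(h + 3)*(h^3 + h^2 - 2*h) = (h - 3)*(h - 1)*(h + 3)*(h^2 + 2*h) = h*(h - 3)*(h - 1)*(h + 3)*(h + 2)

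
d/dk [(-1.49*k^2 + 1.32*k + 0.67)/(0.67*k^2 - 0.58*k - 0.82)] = (-0.0202*k^2 + 1.5458*k - 0.6938)/(0.4489*k^4 - 0.7772*k^3 - 0.7624*k^2 + 0.9512*k + 0.6724)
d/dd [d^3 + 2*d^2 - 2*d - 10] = 3*d^2 + 4*d - 2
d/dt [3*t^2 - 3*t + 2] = 6*t - 3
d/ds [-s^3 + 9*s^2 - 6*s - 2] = -3*s^2 + 18*s - 6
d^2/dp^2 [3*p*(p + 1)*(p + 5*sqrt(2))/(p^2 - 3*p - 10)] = 12*(11*p^3 + 10*sqrt(2)*p^3 + 60*p^2 + 75*sqrt(2)*p^2 + 75*sqrt(2)*p + 150*p + 50 + 175*sqrt(2))/(p^6 - 9*p^5 - 3*p^4 + 153*p^3 + 30*p^2 - 900*p - 1000)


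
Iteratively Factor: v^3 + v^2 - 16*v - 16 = (v + 1)*(v^2 - 16) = (v + 1)*(v + 4)*(v - 4)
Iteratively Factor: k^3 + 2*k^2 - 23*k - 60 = (k - 5)*(k^2 + 7*k + 12) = (k - 5)*(k + 3)*(k + 4)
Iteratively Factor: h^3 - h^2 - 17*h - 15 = (h + 1)*(h^2 - 2*h - 15) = (h - 5)*(h + 1)*(h + 3)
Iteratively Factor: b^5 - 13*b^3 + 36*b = (b + 2)*(b^4 - 2*b^3 - 9*b^2 + 18*b) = (b - 3)*(b + 2)*(b^3 + b^2 - 6*b) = b*(b - 3)*(b + 2)*(b^2 + b - 6) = b*(b - 3)*(b - 2)*(b + 2)*(b + 3)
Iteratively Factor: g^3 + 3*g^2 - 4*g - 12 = (g + 3)*(g^2 - 4) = (g - 2)*(g + 3)*(g + 2)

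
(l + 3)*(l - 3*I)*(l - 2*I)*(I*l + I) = I*l^4 + 5*l^3 + 4*I*l^3 + 20*l^2 - 3*I*l^2 + 15*l - 24*I*l - 18*I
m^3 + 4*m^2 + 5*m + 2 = (m + 1)^2*(m + 2)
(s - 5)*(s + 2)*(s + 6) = s^3 + 3*s^2 - 28*s - 60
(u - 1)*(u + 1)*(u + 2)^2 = u^4 + 4*u^3 + 3*u^2 - 4*u - 4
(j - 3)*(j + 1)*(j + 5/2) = j^3 + j^2/2 - 8*j - 15/2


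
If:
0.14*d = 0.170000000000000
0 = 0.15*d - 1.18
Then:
No Solution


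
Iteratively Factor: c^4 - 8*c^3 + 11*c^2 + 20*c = (c - 5)*(c^3 - 3*c^2 - 4*c) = (c - 5)*(c - 4)*(c^2 + c) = c*(c - 5)*(c - 4)*(c + 1)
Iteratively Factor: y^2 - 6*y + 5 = (y - 5)*(y - 1)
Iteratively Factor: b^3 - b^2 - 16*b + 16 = (b + 4)*(b^2 - 5*b + 4) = (b - 4)*(b + 4)*(b - 1)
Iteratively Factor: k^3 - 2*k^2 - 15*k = (k)*(k^2 - 2*k - 15) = k*(k + 3)*(k - 5)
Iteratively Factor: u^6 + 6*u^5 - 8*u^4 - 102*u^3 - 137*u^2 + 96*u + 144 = (u + 3)*(u^5 + 3*u^4 - 17*u^3 - 51*u^2 + 16*u + 48) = (u + 3)*(u + 4)*(u^4 - u^3 - 13*u^2 + u + 12) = (u + 3)^2*(u + 4)*(u^3 - 4*u^2 - u + 4) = (u - 1)*(u + 3)^2*(u + 4)*(u^2 - 3*u - 4) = (u - 1)*(u + 1)*(u + 3)^2*(u + 4)*(u - 4)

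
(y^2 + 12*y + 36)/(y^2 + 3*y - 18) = (y + 6)/(y - 3)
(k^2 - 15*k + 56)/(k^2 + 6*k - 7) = (k^2 - 15*k + 56)/(k^2 + 6*k - 7)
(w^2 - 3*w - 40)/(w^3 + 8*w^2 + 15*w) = (w - 8)/(w*(w + 3))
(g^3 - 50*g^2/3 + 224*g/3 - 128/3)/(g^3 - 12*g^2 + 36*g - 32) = (3*g^2 - 26*g + 16)/(3*(g^2 - 4*g + 4))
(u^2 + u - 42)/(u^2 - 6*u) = (u + 7)/u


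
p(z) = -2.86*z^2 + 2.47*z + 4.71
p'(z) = 2.47 - 5.72*z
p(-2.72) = -23.17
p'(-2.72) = 18.03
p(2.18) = -3.50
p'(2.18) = -10.00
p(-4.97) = -78.21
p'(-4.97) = 30.90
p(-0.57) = 2.37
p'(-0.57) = 5.73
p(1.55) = 1.67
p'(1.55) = -6.40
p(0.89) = 4.64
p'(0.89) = -2.62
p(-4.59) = -66.88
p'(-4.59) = 28.72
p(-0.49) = 2.81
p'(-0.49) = 5.27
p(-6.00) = -113.07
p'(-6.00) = 36.79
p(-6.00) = -113.07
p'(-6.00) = 36.79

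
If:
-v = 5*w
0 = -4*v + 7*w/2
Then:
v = 0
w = 0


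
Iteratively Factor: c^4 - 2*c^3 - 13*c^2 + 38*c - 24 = (c - 2)*(c^3 - 13*c + 12) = (c - 2)*(c + 4)*(c^2 - 4*c + 3) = (c - 3)*(c - 2)*(c + 4)*(c - 1)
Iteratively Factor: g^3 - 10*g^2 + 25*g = (g - 5)*(g^2 - 5*g) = g*(g - 5)*(g - 5)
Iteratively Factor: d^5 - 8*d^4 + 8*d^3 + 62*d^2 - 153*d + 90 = (d - 5)*(d^4 - 3*d^3 - 7*d^2 + 27*d - 18) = (d - 5)*(d + 3)*(d^3 - 6*d^2 + 11*d - 6) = (d - 5)*(d - 3)*(d + 3)*(d^2 - 3*d + 2) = (d - 5)*(d - 3)*(d - 1)*(d + 3)*(d - 2)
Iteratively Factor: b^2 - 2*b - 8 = (b + 2)*(b - 4)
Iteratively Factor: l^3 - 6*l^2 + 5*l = (l - 1)*(l^2 - 5*l) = l*(l - 1)*(l - 5)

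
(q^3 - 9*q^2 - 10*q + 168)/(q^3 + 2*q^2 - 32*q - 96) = (q - 7)/(q + 4)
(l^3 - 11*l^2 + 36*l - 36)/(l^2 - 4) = (l^2 - 9*l + 18)/(l + 2)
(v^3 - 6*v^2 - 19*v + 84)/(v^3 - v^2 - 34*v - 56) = (v - 3)/(v + 2)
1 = 1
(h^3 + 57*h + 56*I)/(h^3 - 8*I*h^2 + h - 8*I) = (h + 7*I)/(h - I)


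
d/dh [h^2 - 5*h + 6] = 2*h - 5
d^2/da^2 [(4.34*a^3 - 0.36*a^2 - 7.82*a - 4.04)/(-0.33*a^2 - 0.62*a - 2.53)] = (-4.44089209850063e-16*a^5 - 1.77635683940025e-15*a^4 + 5.466224*a^3 - 40.009992*a^2 - 200.89344*a - 23.564296)/(0.035937*a^6 + 0.202554*a^5 + 1.207107*a^4 + 3.344156*a^3 + 9.254487*a^2 + 11.905674*a + 16.194277)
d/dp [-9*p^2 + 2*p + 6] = 2 - 18*p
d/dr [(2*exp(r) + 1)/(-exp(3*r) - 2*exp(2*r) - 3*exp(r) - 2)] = (4*exp(3*r) + 7*exp(2*r) + 4*exp(r) - 1)*exp(r)/(exp(6*r) + 4*exp(5*r) + 10*exp(4*r) + 16*exp(3*r) + 17*exp(2*r) + 12*exp(r) + 4)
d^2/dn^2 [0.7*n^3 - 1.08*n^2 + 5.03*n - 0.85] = 4.2*n - 2.16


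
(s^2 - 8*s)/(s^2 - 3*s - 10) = s*(8 - s)/(-s^2 + 3*s + 10)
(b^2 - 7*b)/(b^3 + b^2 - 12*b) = (b - 7)/(b^2 + b - 12)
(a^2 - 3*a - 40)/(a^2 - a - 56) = (a + 5)/(a + 7)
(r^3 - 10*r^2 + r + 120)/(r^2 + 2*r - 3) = (r^2 - 13*r + 40)/(r - 1)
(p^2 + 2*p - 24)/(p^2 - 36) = (p - 4)/(p - 6)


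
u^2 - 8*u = u*(u - 8)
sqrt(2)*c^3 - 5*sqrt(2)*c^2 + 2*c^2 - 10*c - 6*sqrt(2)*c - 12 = (c - 6)*(c + sqrt(2))*(sqrt(2)*c + sqrt(2))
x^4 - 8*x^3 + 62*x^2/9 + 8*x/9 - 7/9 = (x - 7)*(x - 1)*(x - 1/3)*(x + 1/3)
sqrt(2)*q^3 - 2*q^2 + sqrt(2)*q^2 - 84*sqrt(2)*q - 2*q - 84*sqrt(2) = (q - 7*sqrt(2))*(q + 6*sqrt(2))*(sqrt(2)*q + sqrt(2))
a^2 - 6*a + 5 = (a - 5)*(a - 1)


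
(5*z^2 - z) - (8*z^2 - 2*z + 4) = -3*z^2 + z - 4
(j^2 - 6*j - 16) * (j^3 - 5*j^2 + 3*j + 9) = j^5 - 11*j^4 + 17*j^3 + 71*j^2 - 102*j - 144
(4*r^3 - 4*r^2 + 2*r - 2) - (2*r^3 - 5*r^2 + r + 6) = 2*r^3 + r^2 + r - 8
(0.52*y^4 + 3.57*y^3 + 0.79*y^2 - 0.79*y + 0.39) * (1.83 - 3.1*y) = -1.612*y^5 - 10.1154*y^4 + 4.0841*y^3 + 3.8947*y^2 - 2.6547*y + 0.7137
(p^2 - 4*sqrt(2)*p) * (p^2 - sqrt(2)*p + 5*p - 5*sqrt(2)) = p^4 - 5*sqrt(2)*p^3 + 5*p^3 - 25*sqrt(2)*p^2 + 8*p^2 + 40*p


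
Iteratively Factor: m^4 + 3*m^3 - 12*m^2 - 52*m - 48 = (m - 4)*(m^3 + 7*m^2 + 16*m + 12) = (m - 4)*(m + 3)*(m^2 + 4*m + 4) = (m - 4)*(m + 2)*(m + 3)*(m + 2)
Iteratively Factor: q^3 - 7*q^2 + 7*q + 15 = (q - 5)*(q^2 - 2*q - 3) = (q - 5)*(q + 1)*(q - 3)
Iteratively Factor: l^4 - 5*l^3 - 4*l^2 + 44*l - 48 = (l + 3)*(l^3 - 8*l^2 + 20*l - 16) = (l - 2)*(l + 3)*(l^2 - 6*l + 8) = (l - 4)*(l - 2)*(l + 3)*(l - 2)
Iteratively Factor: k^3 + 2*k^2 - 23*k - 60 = (k + 4)*(k^2 - 2*k - 15) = (k - 5)*(k + 4)*(k + 3)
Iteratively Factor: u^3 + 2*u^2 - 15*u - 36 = (u + 3)*(u^2 - u - 12) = (u + 3)^2*(u - 4)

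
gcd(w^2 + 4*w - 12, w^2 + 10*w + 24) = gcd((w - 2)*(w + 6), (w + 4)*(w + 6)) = w + 6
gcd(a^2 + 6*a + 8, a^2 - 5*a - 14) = a + 2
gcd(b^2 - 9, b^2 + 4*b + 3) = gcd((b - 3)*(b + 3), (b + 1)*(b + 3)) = b + 3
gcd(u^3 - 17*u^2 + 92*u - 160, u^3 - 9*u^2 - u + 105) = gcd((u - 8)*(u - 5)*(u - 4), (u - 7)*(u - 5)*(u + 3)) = u - 5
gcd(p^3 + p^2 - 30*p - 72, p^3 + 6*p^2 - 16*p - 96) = p + 4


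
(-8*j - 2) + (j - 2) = -7*j - 4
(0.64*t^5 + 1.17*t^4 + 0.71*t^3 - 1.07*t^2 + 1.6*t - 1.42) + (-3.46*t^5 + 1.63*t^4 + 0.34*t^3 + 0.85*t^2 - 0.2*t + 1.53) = -2.82*t^5 + 2.8*t^4 + 1.05*t^3 - 0.22*t^2 + 1.4*t + 0.11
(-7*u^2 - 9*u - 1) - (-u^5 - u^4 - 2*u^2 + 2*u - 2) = u^5 + u^4 - 5*u^2 - 11*u + 1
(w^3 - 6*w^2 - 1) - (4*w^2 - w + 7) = w^3 - 10*w^2 + w - 8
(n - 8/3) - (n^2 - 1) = -n^2 + n - 5/3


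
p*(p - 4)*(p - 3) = p^3 - 7*p^2 + 12*p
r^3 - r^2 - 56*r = r*(r - 8)*(r + 7)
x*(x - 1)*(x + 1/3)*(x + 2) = x^4 + 4*x^3/3 - 5*x^2/3 - 2*x/3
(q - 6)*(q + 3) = q^2 - 3*q - 18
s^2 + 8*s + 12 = (s + 2)*(s + 6)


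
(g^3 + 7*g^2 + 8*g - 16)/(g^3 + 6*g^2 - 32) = (g - 1)/(g - 2)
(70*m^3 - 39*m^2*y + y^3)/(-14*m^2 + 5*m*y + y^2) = -5*m + y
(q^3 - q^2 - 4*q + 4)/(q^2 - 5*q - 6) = (-q^3 + q^2 + 4*q - 4)/(-q^2 + 5*q + 6)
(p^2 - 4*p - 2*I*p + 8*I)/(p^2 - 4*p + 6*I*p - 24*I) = (p - 2*I)/(p + 6*I)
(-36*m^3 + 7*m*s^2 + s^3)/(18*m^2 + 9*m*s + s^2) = -2*m + s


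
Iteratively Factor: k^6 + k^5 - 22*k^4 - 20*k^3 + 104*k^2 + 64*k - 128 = (k - 1)*(k^5 + 2*k^4 - 20*k^3 - 40*k^2 + 64*k + 128) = (k - 1)*(k + 4)*(k^4 - 2*k^3 - 12*k^2 + 8*k + 32) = (k - 4)*(k - 1)*(k + 4)*(k^3 + 2*k^2 - 4*k - 8) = (k - 4)*(k - 2)*(k - 1)*(k + 4)*(k^2 + 4*k + 4) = (k - 4)*(k - 2)*(k - 1)*(k + 2)*(k + 4)*(k + 2)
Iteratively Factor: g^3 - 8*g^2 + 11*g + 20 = (g - 5)*(g^2 - 3*g - 4) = (g - 5)*(g + 1)*(g - 4)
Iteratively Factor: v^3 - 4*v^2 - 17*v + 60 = (v + 4)*(v^2 - 8*v + 15) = (v - 3)*(v + 4)*(v - 5)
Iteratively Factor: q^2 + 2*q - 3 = (q + 3)*(q - 1)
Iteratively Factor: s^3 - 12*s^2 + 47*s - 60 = (s - 5)*(s^2 - 7*s + 12) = (s - 5)*(s - 4)*(s - 3)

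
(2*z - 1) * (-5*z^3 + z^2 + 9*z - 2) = -10*z^4 + 7*z^3 + 17*z^2 - 13*z + 2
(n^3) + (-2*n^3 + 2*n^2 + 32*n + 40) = -n^3 + 2*n^2 + 32*n + 40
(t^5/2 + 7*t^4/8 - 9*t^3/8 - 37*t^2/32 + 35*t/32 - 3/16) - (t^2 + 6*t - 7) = t^5/2 + 7*t^4/8 - 9*t^3/8 - 69*t^2/32 - 157*t/32 + 109/16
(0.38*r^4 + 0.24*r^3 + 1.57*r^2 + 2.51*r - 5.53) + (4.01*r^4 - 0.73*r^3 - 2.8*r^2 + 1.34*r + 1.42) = 4.39*r^4 - 0.49*r^3 - 1.23*r^2 + 3.85*r - 4.11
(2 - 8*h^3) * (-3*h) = 24*h^4 - 6*h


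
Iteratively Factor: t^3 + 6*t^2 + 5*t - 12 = (t + 4)*(t^2 + 2*t - 3) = (t - 1)*(t + 4)*(t + 3)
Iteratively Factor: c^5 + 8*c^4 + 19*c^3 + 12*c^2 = (c + 3)*(c^4 + 5*c^3 + 4*c^2) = c*(c + 3)*(c^3 + 5*c^2 + 4*c) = c*(c + 1)*(c + 3)*(c^2 + 4*c) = c^2*(c + 1)*(c + 3)*(c + 4)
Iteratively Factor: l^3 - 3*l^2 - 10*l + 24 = (l + 3)*(l^2 - 6*l + 8) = (l - 2)*(l + 3)*(l - 4)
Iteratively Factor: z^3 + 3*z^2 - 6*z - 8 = (z + 4)*(z^2 - z - 2) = (z - 2)*(z + 4)*(z + 1)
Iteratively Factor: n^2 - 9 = (n + 3)*(n - 3)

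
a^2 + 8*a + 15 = (a + 3)*(a + 5)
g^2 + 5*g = g*(g + 5)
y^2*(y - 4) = y^3 - 4*y^2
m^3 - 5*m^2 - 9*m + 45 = (m - 5)*(m - 3)*(m + 3)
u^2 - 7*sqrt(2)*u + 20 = (u - 5*sqrt(2))*(u - 2*sqrt(2))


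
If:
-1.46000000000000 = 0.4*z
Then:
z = -3.65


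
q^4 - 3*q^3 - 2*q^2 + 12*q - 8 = (q - 2)^2*(q - 1)*(q + 2)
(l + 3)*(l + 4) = l^2 + 7*l + 12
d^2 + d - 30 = (d - 5)*(d + 6)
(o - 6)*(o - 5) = o^2 - 11*o + 30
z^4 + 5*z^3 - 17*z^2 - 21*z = z*(z - 3)*(z + 1)*(z + 7)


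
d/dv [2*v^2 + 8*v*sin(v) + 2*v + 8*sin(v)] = 8*v*cos(v) + 4*v + 8*sqrt(2)*sin(v + pi/4) + 2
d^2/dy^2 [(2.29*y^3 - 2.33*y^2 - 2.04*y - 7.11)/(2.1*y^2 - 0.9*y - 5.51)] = (-2.8421709430404e-14*y^5 + 1.4210854715202e-14*y^4 + 29.90478*y^3 - 281.75652*y^2 + 356.146134*y - 297.303166)/(9.261*y^6 - 11.907*y^5 - 67.7943*y^4 + 61.7544*y^3 + 177.87933*y^2 - 81.97227*y - 167.284151)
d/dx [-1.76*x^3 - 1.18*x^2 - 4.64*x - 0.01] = -5.28*x^2 - 2.36*x - 4.64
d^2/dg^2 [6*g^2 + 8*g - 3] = 12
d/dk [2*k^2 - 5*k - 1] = 4*k - 5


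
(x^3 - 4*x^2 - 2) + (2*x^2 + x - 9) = x^3 - 2*x^2 + x - 11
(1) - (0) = 1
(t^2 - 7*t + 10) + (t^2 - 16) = 2*t^2 - 7*t - 6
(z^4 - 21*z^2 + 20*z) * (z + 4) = z^5 + 4*z^4 - 21*z^3 - 64*z^2 + 80*z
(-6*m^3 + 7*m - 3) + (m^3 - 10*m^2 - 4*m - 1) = -5*m^3 - 10*m^2 + 3*m - 4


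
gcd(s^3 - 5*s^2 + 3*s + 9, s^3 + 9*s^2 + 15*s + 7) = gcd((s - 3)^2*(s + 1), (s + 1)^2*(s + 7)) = s + 1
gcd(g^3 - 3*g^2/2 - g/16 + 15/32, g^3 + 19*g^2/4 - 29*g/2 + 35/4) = g - 5/4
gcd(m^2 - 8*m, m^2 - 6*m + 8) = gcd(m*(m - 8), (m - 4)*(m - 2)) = 1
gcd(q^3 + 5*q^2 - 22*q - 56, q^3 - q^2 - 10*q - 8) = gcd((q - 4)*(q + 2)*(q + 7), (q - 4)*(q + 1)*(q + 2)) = q^2 - 2*q - 8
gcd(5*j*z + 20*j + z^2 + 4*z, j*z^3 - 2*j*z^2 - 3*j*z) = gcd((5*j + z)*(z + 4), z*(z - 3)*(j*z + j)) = 1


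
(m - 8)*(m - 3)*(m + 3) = m^3 - 8*m^2 - 9*m + 72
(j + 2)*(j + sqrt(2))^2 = j^3 + 2*j^2 + 2*sqrt(2)*j^2 + 2*j + 4*sqrt(2)*j + 4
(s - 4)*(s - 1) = s^2 - 5*s + 4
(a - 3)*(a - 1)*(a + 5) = a^3 + a^2 - 17*a + 15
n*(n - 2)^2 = n^3 - 4*n^2 + 4*n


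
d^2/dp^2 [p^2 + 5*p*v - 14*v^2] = 2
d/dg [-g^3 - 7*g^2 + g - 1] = -3*g^2 - 14*g + 1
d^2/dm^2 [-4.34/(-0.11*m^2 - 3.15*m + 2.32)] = (-0.105028*m^2 - 3.00762*m + 4.34*(0.22*m + 3.15)*(0.44*m + 6.3) + 2.215136)/(0.11*m^2 + 3.15*m - 2.32)^3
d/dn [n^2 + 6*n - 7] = 2*n + 6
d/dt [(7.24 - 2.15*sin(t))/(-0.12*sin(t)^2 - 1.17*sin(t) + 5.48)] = (-0.258*sin(t)^2 + 1.7376*sin(t) - 3.3112)*cos(t)/(0.0144*sin(t)^4 + 0.2808*sin(t)^3 + 0.0536999999999996*sin(t)^2 - 12.8232*sin(t) + 30.0304)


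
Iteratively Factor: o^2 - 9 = (o - 3)*(o + 3)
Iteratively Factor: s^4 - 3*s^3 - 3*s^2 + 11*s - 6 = (s + 2)*(s^3 - 5*s^2 + 7*s - 3) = (s - 1)*(s + 2)*(s^2 - 4*s + 3) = (s - 3)*(s - 1)*(s + 2)*(s - 1)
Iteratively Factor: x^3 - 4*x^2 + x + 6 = (x + 1)*(x^2 - 5*x + 6) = (x - 2)*(x + 1)*(x - 3)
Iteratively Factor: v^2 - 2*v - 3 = (v - 3)*(v + 1)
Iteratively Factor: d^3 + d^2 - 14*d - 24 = (d + 3)*(d^2 - 2*d - 8) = (d - 4)*(d + 3)*(d + 2)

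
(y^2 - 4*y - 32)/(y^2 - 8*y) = (y + 4)/y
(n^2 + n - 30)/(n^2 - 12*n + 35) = (n + 6)/(n - 7)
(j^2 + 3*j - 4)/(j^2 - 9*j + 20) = (j^2 + 3*j - 4)/(j^2 - 9*j + 20)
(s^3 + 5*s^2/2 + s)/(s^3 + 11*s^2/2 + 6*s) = (2*s^2 + 5*s + 2)/(2*s^2 + 11*s + 12)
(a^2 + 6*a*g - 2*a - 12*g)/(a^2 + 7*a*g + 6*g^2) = (a - 2)/(a + g)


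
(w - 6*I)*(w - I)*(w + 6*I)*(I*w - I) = I*w^4 + w^3 - I*w^3 - w^2 + 36*I*w^2 + 36*w - 36*I*w - 36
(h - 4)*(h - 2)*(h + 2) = h^3 - 4*h^2 - 4*h + 16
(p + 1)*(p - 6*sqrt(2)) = p^2 - 6*sqrt(2)*p + p - 6*sqrt(2)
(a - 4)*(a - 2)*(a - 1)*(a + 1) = a^4 - 6*a^3 + 7*a^2 + 6*a - 8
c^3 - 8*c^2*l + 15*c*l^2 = c*(c - 5*l)*(c - 3*l)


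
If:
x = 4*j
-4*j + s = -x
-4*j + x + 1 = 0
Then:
No Solution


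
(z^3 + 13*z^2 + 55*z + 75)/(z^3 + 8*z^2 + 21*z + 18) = (z^2 + 10*z + 25)/(z^2 + 5*z + 6)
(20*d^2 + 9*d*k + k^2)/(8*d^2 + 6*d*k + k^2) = (5*d + k)/(2*d + k)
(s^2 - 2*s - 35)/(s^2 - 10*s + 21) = (s + 5)/(s - 3)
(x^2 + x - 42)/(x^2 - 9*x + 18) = (x + 7)/(x - 3)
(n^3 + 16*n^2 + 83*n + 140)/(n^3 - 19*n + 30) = (n^2 + 11*n + 28)/(n^2 - 5*n + 6)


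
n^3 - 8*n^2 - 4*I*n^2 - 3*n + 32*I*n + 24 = (n - 8)*(n - 3*I)*(n - I)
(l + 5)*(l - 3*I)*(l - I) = l^3 + 5*l^2 - 4*I*l^2 - 3*l - 20*I*l - 15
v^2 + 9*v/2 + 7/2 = (v + 1)*(v + 7/2)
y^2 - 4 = (y - 2)*(y + 2)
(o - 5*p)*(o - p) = o^2 - 6*o*p + 5*p^2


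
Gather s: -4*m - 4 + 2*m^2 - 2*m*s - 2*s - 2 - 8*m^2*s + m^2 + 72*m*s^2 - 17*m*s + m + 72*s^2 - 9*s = 3*m^2 - 3*m + s^2*(72*m + 72) + s*(-8*m^2 - 19*m - 11) - 6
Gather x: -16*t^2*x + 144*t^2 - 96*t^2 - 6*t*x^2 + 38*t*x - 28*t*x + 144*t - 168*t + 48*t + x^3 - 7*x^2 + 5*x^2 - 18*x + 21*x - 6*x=48*t^2 + 24*t + x^3 + x^2*(-6*t - 2) + x*(-16*t^2 + 10*t - 3)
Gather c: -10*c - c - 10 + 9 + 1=-11*c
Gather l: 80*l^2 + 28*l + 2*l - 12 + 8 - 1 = 80*l^2 + 30*l - 5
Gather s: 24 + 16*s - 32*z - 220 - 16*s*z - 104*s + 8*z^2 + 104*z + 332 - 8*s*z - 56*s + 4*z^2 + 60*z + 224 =s*(-24*z - 144) + 12*z^2 + 132*z + 360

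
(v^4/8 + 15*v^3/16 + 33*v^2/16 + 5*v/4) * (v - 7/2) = v^5/8 + v^4/2 - 39*v^3/32 - 191*v^2/32 - 35*v/8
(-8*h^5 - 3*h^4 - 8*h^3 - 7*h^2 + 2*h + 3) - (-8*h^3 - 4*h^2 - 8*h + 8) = -8*h^5 - 3*h^4 - 3*h^2 + 10*h - 5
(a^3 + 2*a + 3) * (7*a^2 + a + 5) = 7*a^5 + a^4 + 19*a^3 + 23*a^2 + 13*a + 15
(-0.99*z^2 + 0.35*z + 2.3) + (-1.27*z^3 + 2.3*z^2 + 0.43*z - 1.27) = -1.27*z^3 + 1.31*z^2 + 0.78*z + 1.03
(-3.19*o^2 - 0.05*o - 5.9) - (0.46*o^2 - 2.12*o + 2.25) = -3.65*o^2 + 2.07*o - 8.15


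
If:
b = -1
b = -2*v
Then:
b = -1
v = 1/2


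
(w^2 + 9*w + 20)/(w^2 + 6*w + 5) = (w + 4)/(w + 1)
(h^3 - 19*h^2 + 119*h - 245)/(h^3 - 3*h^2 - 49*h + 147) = (h^2 - 12*h + 35)/(h^2 + 4*h - 21)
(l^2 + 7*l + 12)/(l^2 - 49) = (l^2 + 7*l + 12)/(l^2 - 49)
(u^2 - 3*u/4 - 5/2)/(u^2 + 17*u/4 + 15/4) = (u - 2)/(u + 3)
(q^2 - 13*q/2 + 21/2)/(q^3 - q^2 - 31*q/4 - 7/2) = 2*(q - 3)/(2*q^2 + 5*q + 2)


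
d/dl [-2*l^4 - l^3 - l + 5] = -8*l^3 - 3*l^2 - 1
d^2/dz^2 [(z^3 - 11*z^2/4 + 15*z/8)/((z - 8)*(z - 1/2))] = 4*(187*z^3 - 276*z^2 + 102*z + 79)/(8*z^6 - 204*z^5 + 1830*z^4 - 6545*z^3 + 7320*z^2 - 3264*z + 512)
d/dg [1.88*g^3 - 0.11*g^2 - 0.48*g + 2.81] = 5.64*g^2 - 0.22*g - 0.48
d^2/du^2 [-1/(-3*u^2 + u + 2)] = 2*(9*u^2 - 3*u - (6*u - 1)^2 - 6)/(-3*u^2 + u + 2)^3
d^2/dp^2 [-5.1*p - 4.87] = 0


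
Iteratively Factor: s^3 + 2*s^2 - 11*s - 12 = (s - 3)*(s^2 + 5*s + 4) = (s - 3)*(s + 4)*(s + 1)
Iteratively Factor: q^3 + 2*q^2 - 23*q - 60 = (q + 3)*(q^2 - q - 20) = (q - 5)*(q + 3)*(q + 4)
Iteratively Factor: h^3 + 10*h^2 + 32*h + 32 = (h + 4)*(h^2 + 6*h + 8) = (h + 4)^2*(h + 2)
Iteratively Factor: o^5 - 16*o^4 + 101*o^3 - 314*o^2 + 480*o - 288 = (o - 4)*(o^4 - 12*o^3 + 53*o^2 - 102*o + 72) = (o - 4)*(o - 3)*(o^3 - 9*o^2 + 26*o - 24) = (o - 4)*(o - 3)^2*(o^2 - 6*o + 8) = (o - 4)*(o - 3)^2*(o - 2)*(o - 4)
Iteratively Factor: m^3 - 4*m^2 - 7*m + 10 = (m - 1)*(m^2 - 3*m - 10) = (m - 5)*(m - 1)*(m + 2)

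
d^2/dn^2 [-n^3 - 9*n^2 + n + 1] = -6*n - 18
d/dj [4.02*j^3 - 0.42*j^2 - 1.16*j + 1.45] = 12.06*j^2 - 0.84*j - 1.16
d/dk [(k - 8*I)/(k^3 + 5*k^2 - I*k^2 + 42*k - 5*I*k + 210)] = (-2*k^3 + k^2*(-5 + 25*I) + k*(16 + 80*I) + 250 + 336*I)/(k^6 + k^5*(10 - 2*I) + k^4*(108 - 20*I) + k^3*(830 - 134*I) + k^2*(3839 - 840*I) + k*(17640 - 2100*I) + 44100)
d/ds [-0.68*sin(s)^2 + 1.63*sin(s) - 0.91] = (1.63 - 1.36*sin(s))*cos(s)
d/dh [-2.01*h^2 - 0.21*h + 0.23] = -4.02*h - 0.21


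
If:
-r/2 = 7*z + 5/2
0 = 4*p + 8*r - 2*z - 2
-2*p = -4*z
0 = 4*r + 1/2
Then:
No Solution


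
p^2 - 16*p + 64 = (p - 8)^2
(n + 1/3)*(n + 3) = n^2 + 10*n/3 + 1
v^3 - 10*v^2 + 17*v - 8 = (v - 8)*(v - 1)^2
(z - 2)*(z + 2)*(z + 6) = z^3 + 6*z^2 - 4*z - 24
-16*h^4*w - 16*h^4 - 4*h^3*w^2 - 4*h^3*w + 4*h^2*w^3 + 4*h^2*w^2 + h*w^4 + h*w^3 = (-2*h + w)*(2*h + w)*(4*h + w)*(h*w + h)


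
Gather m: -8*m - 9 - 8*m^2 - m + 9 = -8*m^2 - 9*m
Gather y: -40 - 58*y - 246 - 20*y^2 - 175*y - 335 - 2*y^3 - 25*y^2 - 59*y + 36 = -2*y^3 - 45*y^2 - 292*y - 585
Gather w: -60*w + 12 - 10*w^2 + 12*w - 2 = -10*w^2 - 48*w + 10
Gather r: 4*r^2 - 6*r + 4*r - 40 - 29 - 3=4*r^2 - 2*r - 72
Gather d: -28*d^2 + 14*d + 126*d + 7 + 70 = -28*d^2 + 140*d + 77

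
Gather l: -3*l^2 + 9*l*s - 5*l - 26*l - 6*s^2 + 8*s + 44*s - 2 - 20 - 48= -3*l^2 + l*(9*s - 31) - 6*s^2 + 52*s - 70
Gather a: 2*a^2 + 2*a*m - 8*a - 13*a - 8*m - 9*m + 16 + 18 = 2*a^2 + a*(2*m - 21) - 17*m + 34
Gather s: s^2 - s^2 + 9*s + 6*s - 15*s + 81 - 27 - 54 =0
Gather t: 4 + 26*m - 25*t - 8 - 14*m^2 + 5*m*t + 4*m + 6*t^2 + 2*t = -14*m^2 + 30*m + 6*t^2 + t*(5*m - 23) - 4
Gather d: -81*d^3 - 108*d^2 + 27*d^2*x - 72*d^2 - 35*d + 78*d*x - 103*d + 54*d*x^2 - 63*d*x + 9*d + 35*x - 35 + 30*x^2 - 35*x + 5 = -81*d^3 + d^2*(27*x - 180) + d*(54*x^2 + 15*x - 129) + 30*x^2 - 30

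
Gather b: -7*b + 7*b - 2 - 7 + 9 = 0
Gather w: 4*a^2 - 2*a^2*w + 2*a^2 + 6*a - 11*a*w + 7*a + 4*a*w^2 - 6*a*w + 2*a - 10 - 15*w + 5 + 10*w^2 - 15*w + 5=6*a^2 + 15*a + w^2*(4*a + 10) + w*(-2*a^2 - 17*a - 30)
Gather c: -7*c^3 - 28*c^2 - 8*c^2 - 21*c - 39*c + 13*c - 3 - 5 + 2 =-7*c^3 - 36*c^2 - 47*c - 6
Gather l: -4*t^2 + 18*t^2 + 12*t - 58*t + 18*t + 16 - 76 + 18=14*t^2 - 28*t - 42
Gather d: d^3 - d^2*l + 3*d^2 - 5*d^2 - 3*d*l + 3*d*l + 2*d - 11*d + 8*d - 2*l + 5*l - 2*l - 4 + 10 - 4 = d^3 + d^2*(-l - 2) - d + l + 2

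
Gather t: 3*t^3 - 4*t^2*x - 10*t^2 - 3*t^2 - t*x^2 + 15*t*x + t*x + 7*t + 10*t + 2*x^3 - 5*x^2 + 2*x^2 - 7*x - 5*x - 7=3*t^3 + t^2*(-4*x - 13) + t*(-x^2 + 16*x + 17) + 2*x^3 - 3*x^2 - 12*x - 7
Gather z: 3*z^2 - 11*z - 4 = 3*z^2 - 11*z - 4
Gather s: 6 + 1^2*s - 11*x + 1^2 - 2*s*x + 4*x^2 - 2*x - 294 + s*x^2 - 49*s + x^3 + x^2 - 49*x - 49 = s*(x^2 - 2*x - 48) + x^3 + 5*x^2 - 62*x - 336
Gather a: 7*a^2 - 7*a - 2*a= 7*a^2 - 9*a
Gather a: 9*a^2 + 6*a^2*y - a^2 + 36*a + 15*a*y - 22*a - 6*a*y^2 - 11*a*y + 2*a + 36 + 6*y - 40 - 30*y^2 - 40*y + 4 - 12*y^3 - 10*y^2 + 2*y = a^2*(6*y + 8) + a*(-6*y^2 + 4*y + 16) - 12*y^3 - 40*y^2 - 32*y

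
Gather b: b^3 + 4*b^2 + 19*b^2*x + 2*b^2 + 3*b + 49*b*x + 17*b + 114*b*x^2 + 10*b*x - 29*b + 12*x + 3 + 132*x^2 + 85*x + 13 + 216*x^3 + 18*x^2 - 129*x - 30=b^3 + b^2*(19*x + 6) + b*(114*x^2 + 59*x - 9) + 216*x^3 + 150*x^2 - 32*x - 14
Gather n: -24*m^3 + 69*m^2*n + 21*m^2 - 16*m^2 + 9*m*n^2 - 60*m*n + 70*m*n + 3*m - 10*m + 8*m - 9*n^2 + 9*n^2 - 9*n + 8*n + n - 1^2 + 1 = -24*m^3 + 5*m^2 + 9*m*n^2 + m + n*(69*m^2 + 10*m)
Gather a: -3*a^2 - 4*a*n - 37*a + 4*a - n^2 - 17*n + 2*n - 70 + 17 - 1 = -3*a^2 + a*(-4*n - 33) - n^2 - 15*n - 54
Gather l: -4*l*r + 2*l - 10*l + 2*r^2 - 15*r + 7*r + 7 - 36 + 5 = l*(-4*r - 8) + 2*r^2 - 8*r - 24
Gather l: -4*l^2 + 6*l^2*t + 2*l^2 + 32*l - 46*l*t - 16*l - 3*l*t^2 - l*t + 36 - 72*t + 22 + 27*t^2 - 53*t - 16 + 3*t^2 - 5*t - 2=l^2*(6*t - 2) + l*(-3*t^2 - 47*t + 16) + 30*t^2 - 130*t + 40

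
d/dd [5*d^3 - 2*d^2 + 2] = d*(15*d - 4)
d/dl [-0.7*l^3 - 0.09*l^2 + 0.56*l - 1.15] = -2.1*l^2 - 0.18*l + 0.56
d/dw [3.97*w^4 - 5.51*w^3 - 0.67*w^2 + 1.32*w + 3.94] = 15.88*w^3 - 16.53*w^2 - 1.34*w + 1.32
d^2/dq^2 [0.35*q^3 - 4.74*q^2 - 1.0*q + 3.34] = 2.1*q - 9.48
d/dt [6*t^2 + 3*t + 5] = 12*t + 3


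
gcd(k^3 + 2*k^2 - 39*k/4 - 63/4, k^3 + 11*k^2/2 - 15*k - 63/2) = k^2 - 3*k/2 - 9/2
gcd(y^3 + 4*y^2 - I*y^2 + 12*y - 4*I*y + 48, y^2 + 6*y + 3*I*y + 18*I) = y + 3*I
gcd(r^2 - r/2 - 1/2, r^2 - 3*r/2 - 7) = 1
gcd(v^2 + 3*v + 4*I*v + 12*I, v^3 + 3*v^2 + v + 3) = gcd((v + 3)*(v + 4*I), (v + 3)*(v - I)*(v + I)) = v + 3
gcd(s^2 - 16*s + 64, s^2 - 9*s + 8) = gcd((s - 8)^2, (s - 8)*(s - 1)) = s - 8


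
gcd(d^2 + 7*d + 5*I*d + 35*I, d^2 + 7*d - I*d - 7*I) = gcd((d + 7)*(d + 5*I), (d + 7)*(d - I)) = d + 7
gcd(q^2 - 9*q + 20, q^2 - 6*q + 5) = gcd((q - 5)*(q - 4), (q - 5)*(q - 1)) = q - 5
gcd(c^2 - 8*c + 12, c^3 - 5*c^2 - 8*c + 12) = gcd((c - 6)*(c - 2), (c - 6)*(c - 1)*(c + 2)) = c - 6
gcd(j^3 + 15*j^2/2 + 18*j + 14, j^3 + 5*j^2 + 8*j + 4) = j^2 + 4*j + 4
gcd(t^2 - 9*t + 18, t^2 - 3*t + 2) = 1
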